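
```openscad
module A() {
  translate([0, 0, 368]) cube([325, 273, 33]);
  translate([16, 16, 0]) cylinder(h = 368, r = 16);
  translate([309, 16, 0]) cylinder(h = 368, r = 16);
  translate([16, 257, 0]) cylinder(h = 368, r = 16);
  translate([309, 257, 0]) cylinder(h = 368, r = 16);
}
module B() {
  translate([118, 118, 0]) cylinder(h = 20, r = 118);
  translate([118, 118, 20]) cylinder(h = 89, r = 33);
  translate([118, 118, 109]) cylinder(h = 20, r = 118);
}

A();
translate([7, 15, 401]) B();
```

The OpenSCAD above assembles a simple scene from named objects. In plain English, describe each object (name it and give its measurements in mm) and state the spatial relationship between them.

A is a four-legged stool. The seat is a 325×273×33 mm slab whose top surface is at z = 401 mm; four round legs, each 32 mm in diameter, run from the floor (z = 0) to the underside of the seat, each leg's axis is inset half a diameter from the nearest pair of seat edges (so the leg's bounding box is flush with the corner).

B is a spool: two coaxial disc flanges of radius 118 mm and thickness 20 mm, joined by a core cylinder of radius 33 mm and height 89 mm. The lower flange rests on z = 0 and the three cylinders share a vertical axis.

The spool is on top of the stool.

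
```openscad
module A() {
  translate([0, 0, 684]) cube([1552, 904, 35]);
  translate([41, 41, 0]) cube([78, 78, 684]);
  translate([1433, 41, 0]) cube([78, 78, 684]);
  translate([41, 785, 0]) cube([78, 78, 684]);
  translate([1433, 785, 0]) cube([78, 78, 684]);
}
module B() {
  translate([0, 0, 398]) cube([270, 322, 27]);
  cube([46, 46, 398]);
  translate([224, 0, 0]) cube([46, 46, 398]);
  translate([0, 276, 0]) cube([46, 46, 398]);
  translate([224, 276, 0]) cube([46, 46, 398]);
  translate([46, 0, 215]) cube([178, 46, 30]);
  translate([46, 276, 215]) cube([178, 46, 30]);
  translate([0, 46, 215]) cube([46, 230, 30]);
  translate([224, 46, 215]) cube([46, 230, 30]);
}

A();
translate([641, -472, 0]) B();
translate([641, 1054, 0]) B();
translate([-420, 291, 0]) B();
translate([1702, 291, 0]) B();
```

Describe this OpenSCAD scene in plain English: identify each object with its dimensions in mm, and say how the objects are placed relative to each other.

A is a table with a 1552×904 mm rectangular top, 35 mm thick, top surface at z = 719 mm, supported by four 78×78 mm square legs, each inset 41 mm from the nearest pair of top edges, running from the floor.

B is a four-legged stool. The seat is 270×322 mm, 27 mm thick, top at z = 425 mm. It stands on four square legs, each 46×46 mm in cross-section, from z = 0 to the seat underside, each flush with a corner of the seat. Four stretchers, 46 mm wide and 30 mm tall, connect adjacent legs with their undersides at z = 215 mm, each running between the inner faces of the legs it joins and aligned with the legs' outer faces on the other axis.

Four stools sit around the table at the −y, +y, −x, +x sides.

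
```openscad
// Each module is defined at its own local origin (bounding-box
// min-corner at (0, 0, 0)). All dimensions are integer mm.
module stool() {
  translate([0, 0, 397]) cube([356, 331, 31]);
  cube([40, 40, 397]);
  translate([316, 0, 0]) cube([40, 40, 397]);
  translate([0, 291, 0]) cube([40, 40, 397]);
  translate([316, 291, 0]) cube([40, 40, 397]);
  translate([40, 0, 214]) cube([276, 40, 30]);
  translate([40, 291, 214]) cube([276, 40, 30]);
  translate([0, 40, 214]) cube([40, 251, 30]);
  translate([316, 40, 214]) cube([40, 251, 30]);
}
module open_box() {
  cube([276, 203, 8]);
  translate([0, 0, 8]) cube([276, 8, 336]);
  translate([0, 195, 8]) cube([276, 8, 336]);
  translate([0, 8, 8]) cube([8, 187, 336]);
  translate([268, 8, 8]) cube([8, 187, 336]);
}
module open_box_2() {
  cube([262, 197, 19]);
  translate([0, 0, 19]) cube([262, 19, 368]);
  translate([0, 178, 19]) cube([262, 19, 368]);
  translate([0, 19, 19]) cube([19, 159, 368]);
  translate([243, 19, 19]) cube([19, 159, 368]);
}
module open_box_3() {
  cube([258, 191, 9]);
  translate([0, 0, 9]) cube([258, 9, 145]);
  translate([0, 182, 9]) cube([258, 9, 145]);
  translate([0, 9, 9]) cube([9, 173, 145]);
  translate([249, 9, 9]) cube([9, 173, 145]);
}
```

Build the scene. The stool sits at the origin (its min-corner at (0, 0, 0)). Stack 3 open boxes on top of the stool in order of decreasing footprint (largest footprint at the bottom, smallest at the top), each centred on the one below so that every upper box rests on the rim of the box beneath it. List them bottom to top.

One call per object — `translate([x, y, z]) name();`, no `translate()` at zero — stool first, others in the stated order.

stool();
translate([40, 64, 428]) open_box();
translate([47, 67, 772]) open_box_2();
translate([49, 70, 1159]) open_box_3();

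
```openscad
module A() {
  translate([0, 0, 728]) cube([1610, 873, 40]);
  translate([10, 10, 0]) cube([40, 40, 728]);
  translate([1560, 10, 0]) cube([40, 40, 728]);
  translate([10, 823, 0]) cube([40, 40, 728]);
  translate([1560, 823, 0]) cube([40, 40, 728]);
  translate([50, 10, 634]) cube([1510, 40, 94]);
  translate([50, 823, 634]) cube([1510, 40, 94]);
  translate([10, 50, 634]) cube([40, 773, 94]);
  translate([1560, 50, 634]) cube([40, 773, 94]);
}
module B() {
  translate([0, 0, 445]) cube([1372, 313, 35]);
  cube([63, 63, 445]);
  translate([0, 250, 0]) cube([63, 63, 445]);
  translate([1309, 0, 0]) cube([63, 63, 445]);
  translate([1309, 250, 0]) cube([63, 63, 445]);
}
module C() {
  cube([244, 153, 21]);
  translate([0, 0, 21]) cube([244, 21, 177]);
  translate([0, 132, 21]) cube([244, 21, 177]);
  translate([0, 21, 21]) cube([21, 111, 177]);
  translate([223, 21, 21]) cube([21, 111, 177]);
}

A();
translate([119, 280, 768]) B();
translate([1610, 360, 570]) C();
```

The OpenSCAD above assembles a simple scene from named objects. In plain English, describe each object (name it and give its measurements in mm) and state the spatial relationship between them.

A is a rectangular dining table. The top is 1610×873×40 mm with its upper surface at z = 768 mm. It stands on four 40×40 mm square legs, each inset 10 mm from the nearest pair of top edges, running from the floor to the underside of the top. Four apron rails, 40 mm thick and 94 mm tall, run between adjacent legs with their top edges flush with the underside of the top and their outer faces flush with the legs' outer faces.

B is a long wooden bench with a 1372 mm (x) × 313 mm (y) seat, 35 mm thick, its top surface 480 mm above the floor. Four 63 mm square legs at the seat corners, flush with the edges, run from z = 0 to the seat underside.

C is an open storage box with external size 244×153×198 mm and wall thickness 21 mm (the base is also 21 mm thick). The base covers the whole footprint; the four walls stand on the base, with the y-facing walls full-width and the x-facing walls fitting between their inner faces.

The bench is on top of the table, centred. The open box is beside the table with their tops flush at z = 768.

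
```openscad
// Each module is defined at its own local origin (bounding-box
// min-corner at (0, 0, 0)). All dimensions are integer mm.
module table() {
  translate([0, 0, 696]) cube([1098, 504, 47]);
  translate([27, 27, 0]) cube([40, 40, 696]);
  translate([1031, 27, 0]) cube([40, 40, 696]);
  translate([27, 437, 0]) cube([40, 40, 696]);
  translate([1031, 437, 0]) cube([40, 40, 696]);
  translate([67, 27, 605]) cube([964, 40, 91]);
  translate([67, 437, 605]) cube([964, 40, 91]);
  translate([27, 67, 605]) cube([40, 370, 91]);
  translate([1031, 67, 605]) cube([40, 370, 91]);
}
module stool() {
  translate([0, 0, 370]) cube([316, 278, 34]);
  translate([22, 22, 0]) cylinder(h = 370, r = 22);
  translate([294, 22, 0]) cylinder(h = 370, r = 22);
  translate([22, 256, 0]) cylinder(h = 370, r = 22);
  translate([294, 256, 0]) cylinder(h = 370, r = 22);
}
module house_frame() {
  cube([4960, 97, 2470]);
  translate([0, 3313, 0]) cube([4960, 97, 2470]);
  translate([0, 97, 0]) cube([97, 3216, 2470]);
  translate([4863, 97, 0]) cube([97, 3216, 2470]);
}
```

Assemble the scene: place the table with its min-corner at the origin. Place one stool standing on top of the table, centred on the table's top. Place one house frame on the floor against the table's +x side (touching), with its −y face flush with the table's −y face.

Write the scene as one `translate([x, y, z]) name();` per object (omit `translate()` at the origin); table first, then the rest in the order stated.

table();
translate([391, 113, 743]) stool();
translate([1098, 0, 0]) house_frame();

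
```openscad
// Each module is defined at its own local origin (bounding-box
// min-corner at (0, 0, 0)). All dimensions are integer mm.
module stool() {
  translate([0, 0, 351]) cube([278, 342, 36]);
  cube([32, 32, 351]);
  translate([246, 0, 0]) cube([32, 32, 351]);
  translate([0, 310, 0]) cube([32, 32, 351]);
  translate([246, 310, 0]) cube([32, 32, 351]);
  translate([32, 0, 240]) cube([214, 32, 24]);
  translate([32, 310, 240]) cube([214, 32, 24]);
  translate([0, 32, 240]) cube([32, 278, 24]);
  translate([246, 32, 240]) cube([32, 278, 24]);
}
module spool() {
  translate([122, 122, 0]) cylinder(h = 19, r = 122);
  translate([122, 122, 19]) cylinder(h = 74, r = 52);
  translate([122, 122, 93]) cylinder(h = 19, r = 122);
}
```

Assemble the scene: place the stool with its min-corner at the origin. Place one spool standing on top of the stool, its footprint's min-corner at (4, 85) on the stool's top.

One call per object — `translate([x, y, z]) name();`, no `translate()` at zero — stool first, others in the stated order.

stool();
translate([4, 85, 387]) spool();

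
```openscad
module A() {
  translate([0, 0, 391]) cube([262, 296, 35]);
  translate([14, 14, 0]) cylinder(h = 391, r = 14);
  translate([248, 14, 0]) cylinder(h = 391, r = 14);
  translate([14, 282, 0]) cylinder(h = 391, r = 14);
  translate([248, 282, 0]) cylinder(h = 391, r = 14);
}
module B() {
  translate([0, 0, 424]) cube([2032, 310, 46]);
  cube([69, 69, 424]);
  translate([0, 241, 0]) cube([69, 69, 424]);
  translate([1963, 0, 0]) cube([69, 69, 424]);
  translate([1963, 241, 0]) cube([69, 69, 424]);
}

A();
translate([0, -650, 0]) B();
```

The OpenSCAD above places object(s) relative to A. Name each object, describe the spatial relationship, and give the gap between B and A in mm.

The bench's nearest face is 340 mm from the stool's −y face.

A is a stool. B is a bench. The bench is on the floor beside the stool on its −y side. The gap between the bench and the stool is 340 mm.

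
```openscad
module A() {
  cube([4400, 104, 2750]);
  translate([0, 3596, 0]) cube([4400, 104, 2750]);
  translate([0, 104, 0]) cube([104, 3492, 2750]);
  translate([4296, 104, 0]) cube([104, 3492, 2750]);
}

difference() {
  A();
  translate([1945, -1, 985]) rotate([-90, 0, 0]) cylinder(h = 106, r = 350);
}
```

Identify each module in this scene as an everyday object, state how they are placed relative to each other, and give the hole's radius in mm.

The subtracted cylinder has r = 350 mm.

A is a house frame. The house frame has a circular hole through its front wall. The hole's radius is 350 mm.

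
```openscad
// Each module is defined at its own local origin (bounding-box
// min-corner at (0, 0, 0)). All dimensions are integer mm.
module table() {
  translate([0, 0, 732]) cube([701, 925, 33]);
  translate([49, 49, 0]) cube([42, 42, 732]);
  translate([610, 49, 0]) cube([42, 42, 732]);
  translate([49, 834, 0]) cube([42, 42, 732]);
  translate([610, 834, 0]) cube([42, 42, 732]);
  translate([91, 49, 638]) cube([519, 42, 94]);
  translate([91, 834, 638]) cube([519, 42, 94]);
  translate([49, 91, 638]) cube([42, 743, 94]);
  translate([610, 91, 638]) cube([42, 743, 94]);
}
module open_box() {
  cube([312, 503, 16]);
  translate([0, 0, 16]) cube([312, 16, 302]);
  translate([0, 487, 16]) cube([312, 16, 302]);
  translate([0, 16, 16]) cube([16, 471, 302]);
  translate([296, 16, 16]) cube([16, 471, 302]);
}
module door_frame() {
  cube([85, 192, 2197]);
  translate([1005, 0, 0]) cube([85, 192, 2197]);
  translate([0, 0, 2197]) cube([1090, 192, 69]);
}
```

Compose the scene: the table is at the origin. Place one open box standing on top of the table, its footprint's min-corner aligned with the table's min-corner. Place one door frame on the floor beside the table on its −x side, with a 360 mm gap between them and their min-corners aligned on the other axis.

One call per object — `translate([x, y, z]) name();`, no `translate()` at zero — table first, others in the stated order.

table();
translate([0, 0, 765]) open_box();
translate([-1450, 0, 0]) door_frame();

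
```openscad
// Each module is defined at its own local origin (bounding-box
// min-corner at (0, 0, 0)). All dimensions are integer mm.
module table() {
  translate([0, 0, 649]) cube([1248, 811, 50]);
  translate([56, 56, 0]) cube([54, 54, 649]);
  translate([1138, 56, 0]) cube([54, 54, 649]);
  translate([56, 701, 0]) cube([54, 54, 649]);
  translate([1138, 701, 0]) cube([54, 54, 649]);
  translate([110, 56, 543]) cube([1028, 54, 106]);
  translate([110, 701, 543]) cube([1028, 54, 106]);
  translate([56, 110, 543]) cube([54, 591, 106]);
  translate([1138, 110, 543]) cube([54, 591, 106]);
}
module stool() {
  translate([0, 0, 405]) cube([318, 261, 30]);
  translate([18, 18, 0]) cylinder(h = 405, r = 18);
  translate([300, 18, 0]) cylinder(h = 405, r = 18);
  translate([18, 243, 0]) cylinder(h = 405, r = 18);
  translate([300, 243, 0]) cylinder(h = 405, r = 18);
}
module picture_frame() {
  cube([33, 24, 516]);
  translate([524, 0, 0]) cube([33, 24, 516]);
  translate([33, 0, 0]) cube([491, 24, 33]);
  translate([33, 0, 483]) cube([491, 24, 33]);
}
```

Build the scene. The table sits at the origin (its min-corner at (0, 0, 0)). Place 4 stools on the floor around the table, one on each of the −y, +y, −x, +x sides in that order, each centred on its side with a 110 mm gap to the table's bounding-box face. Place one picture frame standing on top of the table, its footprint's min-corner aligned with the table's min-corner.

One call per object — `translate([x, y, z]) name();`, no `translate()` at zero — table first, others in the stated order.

table();
translate([465, -371, 0]) stool();
translate([465, 921, 0]) stool();
translate([-428, 275, 0]) stool();
translate([1358, 275, 0]) stool();
translate([0, 0, 699]) picture_frame();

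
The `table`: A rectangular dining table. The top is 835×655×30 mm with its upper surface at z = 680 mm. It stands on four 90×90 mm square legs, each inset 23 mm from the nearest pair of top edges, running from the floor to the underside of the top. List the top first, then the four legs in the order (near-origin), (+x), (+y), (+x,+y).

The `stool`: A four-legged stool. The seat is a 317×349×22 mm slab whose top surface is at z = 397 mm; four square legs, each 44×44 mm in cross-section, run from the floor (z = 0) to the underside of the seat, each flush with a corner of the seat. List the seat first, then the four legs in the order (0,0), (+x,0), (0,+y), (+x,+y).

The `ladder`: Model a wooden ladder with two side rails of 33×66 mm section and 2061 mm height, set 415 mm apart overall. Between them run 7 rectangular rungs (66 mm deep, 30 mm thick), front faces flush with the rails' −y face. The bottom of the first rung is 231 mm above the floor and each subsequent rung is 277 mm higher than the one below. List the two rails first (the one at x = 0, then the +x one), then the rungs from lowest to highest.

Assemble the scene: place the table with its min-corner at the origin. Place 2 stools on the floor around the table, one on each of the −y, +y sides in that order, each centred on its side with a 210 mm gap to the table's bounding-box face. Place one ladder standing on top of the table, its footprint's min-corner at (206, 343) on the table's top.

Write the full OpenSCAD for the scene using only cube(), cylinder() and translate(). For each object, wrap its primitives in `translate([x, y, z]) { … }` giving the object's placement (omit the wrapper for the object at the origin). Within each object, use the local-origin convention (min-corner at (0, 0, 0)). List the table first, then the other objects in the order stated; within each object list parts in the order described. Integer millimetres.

translate([0, 0, 650]) cube([835, 655, 30]);
translate([23, 23, 0]) cube([90, 90, 650]);
translate([722, 23, 0]) cube([90, 90, 650]);
translate([23, 542, 0]) cube([90, 90, 650]);
translate([722, 542, 0]) cube([90, 90, 650]);
translate([259, -559, 0]) {
  translate([0, 0, 375]) cube([317, 349, 22]);
  cube([44, 44, 375]);
  translate([273, 0, 0]) cube([44, 44, 375]);
  translate([0, 305, 0]) cube([44, 44, 375]);
  translate([273, 305, 0]) cube([44, 44, 375]);
}
translate([259, 865, 0]) {
  translate([0, 0, 375]) cube([317, 349, 22]);
  cube([44, 44, 375]);
  translate([273, 0, 0]) cube([44, 44, 375]);
  translate([0, 305, 0]) cube([44, 44, 375]);
  translate([273, 305, 0]) cube([44, 44, 375]);
}
translate([206, 343, 680]) {
  cube([33, 66, 2061]);
  translate([382, 0, 0]) cube([33, 66, 2061]);
  translate([33, 0, 231]) cube([349, 66, 30]);
  translate([33, 0, 508]) cube([349, 66, 30]);
  translate([33, 0, 785]) cube([349, 66, 30]);
  translate([33, 0, 1062]) cube([349, 66, 30]);
  translate([33, 0, 1339]) cube([349, 66, 30]);
  translate([33, 0, 1616]) cube([349, 66, 30]);
  translate([33, 0, 1893]) cube([349, 66, 30]);
}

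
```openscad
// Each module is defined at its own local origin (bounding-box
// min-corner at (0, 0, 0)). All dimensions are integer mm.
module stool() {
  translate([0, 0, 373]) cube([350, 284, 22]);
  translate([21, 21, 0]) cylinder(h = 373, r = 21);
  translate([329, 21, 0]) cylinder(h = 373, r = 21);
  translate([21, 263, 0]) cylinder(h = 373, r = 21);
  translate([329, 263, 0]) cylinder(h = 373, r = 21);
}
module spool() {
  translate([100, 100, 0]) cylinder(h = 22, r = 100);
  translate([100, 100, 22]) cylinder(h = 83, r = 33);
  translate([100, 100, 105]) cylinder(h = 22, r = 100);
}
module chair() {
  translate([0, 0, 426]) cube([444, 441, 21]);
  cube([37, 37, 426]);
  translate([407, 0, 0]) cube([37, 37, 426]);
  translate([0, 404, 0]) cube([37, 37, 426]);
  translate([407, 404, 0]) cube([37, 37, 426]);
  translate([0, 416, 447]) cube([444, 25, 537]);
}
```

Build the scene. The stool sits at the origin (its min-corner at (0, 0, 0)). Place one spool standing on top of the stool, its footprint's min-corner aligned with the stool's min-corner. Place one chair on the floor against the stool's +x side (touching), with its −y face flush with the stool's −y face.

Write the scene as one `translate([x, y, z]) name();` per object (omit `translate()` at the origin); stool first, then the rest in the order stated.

stool();
translate([0, 0, 395]) spool();
translate([350, 0, 0]) chair();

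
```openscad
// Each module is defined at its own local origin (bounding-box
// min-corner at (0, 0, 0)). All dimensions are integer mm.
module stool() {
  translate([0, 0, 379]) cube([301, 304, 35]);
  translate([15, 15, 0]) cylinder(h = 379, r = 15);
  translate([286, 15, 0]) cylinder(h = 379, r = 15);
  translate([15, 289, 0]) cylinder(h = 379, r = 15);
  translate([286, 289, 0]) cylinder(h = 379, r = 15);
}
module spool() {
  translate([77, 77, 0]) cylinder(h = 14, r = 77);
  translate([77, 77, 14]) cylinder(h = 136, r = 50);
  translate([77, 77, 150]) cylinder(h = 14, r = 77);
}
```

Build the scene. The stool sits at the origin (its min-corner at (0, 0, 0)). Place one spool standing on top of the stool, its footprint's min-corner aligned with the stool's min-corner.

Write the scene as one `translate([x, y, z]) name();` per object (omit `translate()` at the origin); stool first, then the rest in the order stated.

stool();
translate([0, 0, 414]) spool();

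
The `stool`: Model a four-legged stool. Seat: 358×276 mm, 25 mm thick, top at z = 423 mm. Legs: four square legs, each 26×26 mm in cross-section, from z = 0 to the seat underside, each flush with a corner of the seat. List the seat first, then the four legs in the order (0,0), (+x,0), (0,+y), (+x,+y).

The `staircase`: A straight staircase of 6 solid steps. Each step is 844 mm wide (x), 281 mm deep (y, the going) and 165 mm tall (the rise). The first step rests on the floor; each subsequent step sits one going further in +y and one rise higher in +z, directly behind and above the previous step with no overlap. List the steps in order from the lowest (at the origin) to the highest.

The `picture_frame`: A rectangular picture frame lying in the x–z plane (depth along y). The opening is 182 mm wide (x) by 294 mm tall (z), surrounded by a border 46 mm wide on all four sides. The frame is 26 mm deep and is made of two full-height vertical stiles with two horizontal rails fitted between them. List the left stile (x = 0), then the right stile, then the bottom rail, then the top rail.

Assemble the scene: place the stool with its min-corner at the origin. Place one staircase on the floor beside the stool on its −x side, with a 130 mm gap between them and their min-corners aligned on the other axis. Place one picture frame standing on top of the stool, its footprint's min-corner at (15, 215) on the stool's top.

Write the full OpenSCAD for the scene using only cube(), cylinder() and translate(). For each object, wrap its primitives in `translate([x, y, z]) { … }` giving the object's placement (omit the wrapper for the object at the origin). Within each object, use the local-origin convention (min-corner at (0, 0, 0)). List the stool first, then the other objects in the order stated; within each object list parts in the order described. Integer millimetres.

translate([0, 0, 398]) cube([358, 276, 25]);
cube([26, 26, 398]);
translate([332, 0, 0]) cube([26, 26, 398]);
translate([0, 250, 0]) cube([26, 26, 398]);
translate([332, 250, 0]) cube([26, 26, 398]);
translate([-974, 0, 0]) {
  cube([844, 281, 165]);
  translate([0, 281, 165]) cube([844, 281, 165]);
  translate([0, 562, 330]) cube([844, 281, 165]);
  translate([0, 843, 495]) cube([844, 281, 165]);
  translate([0, 1124, 660]) cube([844, 281, 165]);
  translate([0, 1405, 825]) cube([844, 281, 165]);
}
translate([15, 215, 423]) {
  cube([46, 26, 386]);
  translate([228, 0, 0]) cube([46, 26, 386]);
  translate([46, 0, 0]) cube([182, 26, 46]);
  translate([46, 0, 340]) cube([182, 26, 46]);
}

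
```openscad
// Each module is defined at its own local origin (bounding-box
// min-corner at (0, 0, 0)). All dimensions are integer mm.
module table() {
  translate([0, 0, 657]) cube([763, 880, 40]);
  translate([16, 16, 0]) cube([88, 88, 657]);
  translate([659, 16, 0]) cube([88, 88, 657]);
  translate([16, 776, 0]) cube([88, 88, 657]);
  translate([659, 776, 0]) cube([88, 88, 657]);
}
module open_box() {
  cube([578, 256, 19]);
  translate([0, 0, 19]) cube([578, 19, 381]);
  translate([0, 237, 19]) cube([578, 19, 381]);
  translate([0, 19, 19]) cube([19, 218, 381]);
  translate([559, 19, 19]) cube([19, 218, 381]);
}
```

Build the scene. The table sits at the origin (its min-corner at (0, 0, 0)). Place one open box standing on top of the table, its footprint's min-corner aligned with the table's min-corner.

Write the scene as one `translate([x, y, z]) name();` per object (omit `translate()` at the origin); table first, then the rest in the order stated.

table();
translate([0, 0, 697]) open_box();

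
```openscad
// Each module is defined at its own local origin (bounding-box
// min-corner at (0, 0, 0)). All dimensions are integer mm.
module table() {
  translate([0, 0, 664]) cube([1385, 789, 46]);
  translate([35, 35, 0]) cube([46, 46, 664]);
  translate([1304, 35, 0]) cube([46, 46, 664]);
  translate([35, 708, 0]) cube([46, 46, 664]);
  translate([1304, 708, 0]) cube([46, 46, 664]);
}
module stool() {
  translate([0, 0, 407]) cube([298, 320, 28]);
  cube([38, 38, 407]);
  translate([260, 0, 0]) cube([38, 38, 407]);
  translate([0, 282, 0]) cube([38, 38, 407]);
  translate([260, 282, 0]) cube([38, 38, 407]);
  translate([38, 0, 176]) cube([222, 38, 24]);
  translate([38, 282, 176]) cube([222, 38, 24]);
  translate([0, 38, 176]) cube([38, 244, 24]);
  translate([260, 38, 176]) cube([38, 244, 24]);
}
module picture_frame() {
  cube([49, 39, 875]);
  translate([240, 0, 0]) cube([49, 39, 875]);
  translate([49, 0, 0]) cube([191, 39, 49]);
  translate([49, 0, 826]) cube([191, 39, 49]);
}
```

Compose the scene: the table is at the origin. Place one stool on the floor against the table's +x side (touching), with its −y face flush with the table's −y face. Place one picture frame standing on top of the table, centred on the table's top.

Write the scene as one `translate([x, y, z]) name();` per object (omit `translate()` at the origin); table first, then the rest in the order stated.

table();
translate([1385, 0, 0]) stool();
translate([548, 375, 710]) picture_frame();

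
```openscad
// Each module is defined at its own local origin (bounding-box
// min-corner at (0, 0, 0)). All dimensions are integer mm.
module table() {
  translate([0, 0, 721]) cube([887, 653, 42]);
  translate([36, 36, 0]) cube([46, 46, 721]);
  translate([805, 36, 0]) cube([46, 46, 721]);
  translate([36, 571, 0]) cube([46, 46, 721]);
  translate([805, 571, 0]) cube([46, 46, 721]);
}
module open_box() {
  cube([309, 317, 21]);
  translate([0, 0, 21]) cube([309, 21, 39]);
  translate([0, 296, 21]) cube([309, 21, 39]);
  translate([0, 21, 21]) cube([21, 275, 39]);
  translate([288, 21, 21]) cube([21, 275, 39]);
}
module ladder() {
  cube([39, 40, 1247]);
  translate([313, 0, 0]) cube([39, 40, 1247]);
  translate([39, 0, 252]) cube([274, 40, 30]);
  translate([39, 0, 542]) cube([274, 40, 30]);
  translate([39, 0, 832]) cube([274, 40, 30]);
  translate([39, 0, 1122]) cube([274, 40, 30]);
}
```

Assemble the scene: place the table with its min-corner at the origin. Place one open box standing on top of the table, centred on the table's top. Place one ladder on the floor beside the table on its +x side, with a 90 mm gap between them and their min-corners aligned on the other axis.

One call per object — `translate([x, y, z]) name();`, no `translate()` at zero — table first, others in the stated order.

table();
translate([289, 168, 763]) open_box();
translate([977, 0, 0]) ladder();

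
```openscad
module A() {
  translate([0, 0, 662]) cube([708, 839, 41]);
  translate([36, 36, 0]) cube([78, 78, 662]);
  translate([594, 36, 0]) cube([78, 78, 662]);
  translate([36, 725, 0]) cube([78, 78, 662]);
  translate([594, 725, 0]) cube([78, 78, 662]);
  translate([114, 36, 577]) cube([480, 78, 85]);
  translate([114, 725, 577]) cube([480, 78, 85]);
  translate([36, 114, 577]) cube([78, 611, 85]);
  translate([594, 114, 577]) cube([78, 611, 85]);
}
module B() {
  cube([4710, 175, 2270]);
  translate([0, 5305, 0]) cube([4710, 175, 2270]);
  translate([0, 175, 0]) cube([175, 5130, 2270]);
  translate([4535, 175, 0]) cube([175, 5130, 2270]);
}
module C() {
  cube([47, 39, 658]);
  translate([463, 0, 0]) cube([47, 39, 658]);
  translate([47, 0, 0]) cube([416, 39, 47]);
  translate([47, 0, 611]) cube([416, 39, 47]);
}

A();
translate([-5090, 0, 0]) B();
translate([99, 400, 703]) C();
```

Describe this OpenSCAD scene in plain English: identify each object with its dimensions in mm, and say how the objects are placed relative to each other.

A is a rectangular dining table. The top is 708×839×41 mm with its upper surface at z = 703 mm. It stands on four 78×78 mm square legs, each inset 36 mm from the nearest pair of top edges, running from the floor to the underside of the top. Four apron rails, 78 mm thick and 85 mm tall, run between adjacent legs with their top edges flush with the underside of the top and their outer faces flush with the legs' outer faces.

B is the wall frame of a small rectangular building: four walls, each 2270 mm tall and 175 mm thick, enclosing a footprint 4710 mm (x) by 5480 mm (y) outside-to-outside, with no floor or roof. The front and back walls (the −y and +y sides) span the full width; the two side walls fit between them.

C is a rectangular picture frame lying in the x–z plane (depth along y). The opening is 416 mm wide (x) by 564 mm tall (z), surrounded by a border 47 mm wide on all four sides. The frame is 39 mm deep and is made of two full-height vertical stiles with two horizontal rails fitted between them.

The house frame is on the floor beside the table on its −x side. The picture frame is on top of the table, centred.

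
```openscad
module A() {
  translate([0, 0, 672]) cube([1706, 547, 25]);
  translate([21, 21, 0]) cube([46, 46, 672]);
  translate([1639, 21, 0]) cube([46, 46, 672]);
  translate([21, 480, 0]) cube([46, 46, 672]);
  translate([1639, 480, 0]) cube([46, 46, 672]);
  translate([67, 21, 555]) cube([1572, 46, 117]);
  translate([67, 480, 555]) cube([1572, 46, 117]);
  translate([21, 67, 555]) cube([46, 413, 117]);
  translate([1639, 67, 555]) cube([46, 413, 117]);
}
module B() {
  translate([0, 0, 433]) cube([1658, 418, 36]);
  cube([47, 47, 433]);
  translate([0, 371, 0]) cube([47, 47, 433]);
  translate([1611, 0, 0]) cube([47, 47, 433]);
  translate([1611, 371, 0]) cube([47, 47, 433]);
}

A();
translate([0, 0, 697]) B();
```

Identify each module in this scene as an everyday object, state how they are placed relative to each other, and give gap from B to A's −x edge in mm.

A is a table. B is a bench. The bench is on top of the table. The gap from the bench to the table's −x edge is 0 mm.

The bench's min-x is at 0; the table's min-x is 0; gap = 0 mm.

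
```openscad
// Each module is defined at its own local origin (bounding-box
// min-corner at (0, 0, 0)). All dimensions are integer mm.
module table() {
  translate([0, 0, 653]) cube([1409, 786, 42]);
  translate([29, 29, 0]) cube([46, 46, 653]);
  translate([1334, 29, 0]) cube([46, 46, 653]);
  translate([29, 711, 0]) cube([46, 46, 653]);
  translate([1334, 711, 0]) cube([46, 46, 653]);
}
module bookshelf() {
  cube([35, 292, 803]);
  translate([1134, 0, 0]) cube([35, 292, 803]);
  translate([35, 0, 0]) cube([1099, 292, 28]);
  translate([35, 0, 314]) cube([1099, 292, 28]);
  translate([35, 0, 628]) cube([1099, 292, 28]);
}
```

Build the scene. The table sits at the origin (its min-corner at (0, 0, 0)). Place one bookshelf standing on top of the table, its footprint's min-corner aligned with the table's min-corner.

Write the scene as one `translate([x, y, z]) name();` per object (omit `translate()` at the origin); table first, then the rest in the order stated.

table();
translate([0, 0, 695]) bookshelf();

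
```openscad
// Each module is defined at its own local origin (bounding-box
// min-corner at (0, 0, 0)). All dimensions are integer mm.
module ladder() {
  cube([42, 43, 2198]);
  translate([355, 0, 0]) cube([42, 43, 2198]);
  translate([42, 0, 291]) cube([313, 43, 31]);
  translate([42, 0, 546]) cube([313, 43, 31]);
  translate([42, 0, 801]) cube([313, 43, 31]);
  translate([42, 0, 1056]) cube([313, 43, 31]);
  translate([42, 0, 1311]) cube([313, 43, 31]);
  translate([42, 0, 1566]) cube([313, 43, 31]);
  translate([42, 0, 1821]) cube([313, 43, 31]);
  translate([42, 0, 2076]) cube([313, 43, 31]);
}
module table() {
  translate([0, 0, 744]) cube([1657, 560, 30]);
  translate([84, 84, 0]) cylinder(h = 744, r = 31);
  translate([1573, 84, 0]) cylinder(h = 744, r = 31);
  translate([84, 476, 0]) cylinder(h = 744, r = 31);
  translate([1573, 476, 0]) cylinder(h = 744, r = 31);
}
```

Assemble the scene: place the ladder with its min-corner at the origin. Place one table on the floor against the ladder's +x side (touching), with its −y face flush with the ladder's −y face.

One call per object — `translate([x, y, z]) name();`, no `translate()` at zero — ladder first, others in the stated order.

ladder();
translate([397, 0, 0]) table();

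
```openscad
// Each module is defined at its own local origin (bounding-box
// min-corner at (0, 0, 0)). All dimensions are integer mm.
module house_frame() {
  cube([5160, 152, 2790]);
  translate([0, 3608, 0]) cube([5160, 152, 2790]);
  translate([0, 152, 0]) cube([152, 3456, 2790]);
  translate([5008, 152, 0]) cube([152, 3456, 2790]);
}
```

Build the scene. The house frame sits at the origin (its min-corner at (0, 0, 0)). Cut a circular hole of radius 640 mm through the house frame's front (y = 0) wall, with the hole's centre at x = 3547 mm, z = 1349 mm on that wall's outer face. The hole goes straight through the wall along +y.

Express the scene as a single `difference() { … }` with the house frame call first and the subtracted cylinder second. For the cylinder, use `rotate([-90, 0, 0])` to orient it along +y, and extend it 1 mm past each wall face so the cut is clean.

difference() {
  house_frame();
  translate([3547, -1, 1349]) rotate([-90, 0, 0]) cylinder(h = 154, r = 640);
}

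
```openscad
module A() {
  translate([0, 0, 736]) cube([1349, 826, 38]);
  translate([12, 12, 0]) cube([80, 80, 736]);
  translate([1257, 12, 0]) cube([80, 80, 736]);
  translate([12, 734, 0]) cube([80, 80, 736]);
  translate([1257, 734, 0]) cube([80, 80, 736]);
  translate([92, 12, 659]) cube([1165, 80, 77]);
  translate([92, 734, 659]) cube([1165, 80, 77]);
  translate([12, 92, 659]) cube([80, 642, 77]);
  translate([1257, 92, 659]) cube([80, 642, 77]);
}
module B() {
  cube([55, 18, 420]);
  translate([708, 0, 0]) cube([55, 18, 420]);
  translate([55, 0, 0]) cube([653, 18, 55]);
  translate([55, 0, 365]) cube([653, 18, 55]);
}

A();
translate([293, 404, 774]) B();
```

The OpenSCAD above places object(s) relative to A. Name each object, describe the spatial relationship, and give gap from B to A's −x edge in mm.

A is a table. B is a picture frame. The picture frame is on top of the table, centred. The gap from the picture frame to the table's −x edge is 293 mm.

The picture frame's min-x is at 293; the table's min-x is 0; gap = 293 mm.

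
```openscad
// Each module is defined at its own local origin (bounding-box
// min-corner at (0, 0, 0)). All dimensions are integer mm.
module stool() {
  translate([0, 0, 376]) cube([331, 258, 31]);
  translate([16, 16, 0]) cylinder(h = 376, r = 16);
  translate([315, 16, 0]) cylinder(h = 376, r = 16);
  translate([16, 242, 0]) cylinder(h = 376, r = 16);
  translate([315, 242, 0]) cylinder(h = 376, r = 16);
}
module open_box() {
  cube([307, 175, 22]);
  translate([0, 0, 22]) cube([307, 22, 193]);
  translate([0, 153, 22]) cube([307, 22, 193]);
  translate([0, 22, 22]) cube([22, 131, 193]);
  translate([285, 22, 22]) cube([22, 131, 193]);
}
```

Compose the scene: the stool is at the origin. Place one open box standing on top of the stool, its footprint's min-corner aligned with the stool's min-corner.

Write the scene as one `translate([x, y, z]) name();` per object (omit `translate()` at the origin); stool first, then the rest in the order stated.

stool();
translate([0, 0, 407]) open_box();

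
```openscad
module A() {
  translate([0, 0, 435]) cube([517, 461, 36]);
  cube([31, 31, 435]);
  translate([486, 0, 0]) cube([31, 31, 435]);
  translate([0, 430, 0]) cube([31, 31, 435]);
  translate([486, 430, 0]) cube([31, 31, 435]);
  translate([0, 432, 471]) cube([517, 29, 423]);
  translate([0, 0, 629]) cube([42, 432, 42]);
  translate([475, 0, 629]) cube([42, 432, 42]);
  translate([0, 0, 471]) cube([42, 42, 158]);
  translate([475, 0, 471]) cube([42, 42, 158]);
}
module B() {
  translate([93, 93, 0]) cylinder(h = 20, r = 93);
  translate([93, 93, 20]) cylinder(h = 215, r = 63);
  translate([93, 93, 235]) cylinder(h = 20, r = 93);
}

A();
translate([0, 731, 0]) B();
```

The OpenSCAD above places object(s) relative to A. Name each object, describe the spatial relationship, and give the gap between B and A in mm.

A is a chair. B is a spool. The spool is on the floor beside the chair on its +y side. The gap between the spool and the chair is 270 mm.

The spool's nearest face is 270 mm from the chair's +y face.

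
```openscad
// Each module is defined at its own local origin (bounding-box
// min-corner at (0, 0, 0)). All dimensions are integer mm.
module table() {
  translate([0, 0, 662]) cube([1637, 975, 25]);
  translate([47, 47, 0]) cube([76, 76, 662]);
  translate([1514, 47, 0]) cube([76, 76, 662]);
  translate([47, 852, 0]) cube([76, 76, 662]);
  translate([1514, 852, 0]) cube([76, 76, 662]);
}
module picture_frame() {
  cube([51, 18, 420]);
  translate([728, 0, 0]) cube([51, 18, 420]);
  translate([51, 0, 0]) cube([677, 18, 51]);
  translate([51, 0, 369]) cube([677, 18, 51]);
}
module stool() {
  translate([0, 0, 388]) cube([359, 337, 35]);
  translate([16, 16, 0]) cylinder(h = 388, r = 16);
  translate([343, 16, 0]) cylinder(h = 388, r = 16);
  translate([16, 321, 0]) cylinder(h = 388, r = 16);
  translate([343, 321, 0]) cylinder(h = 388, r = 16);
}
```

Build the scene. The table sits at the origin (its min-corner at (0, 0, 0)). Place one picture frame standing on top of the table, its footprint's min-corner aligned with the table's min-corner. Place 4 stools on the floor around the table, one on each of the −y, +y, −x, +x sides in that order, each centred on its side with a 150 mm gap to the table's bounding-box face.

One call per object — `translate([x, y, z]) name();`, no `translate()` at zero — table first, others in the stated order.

table();
translate([0, 0, 687]) picture_frame();
translate([639, -487, 0]) stool();
translate([639, 1125, 0]) stool();
translate([-509, 319, 0]) stool();
translate([1787, 319, 0]) stool();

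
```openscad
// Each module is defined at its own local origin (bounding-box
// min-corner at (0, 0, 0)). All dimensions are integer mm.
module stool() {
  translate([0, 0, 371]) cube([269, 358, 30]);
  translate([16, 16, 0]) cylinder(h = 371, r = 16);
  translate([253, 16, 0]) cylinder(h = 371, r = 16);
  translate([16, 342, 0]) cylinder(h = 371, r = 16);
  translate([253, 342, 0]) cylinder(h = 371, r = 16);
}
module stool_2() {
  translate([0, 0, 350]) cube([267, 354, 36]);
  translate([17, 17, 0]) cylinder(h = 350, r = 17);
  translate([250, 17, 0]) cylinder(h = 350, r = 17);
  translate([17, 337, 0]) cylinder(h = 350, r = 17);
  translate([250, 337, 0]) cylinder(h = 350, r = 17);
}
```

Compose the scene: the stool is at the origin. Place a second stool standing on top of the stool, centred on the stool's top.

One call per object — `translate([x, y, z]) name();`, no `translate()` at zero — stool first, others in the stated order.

stool();
translate([1, 2, 401]) stool_2();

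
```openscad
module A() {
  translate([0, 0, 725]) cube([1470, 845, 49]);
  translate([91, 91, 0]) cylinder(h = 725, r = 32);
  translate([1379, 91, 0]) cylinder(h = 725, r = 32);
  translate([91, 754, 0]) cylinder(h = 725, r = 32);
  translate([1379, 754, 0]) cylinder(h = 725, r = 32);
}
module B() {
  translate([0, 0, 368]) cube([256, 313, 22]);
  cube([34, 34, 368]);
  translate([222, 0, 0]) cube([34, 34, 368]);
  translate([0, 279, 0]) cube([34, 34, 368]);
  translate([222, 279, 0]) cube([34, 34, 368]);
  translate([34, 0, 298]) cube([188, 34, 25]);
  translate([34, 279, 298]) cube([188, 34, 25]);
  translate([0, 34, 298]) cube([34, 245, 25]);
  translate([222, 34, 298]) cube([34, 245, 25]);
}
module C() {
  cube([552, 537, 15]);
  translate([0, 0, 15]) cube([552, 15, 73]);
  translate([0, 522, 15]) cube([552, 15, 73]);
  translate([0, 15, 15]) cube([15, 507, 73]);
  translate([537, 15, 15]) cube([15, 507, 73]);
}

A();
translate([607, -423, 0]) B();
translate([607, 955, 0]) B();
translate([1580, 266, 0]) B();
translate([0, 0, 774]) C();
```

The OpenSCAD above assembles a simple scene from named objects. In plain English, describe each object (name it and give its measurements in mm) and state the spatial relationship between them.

A is a table: top 1470 mm (x) × 845 mm (y), 49 mm thick, upper face at z = 774 mm, on four round legs of 64 mm diameter, each leg's bounding box inset 59 mm from the nearest pair of top edges, running from z = 0 to the bottom of the top.

B is a four-legged stool. The seat is a 256×313×22 mm slab whose top surface is at z = 390 mm; four square legs, each 34×34 mm in cross-section, run from the floor (z = 0) to the underside of the seat, each flush with a corner of the seat. Four stretchers, 34 mm wide and 25 mm tall, connect adjacent legs with their undersides at z = 298 mm, each running between the inner faces of the legs it joins and aligned with the legs' outer faces on the other axis.

C is an open storage box with external size 552×537×88 mm and wall thickness 15 mm (the base is also 15 mm thick). The base covers the whole footprint; the four walls stand on the base, with the y-facing walls full-width and the x-facing walls fitting between their inner faces.

Three stools sit around the table at the −y, +y, +x sides. The open box is on top of the table.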